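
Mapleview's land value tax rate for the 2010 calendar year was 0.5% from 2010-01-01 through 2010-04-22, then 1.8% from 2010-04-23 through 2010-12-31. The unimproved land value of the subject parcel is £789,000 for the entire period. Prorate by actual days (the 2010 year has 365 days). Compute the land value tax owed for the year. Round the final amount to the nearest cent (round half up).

£11,054.65

2010-01-01 to 2010-04-22: 112 days at 0.5% → £789,000 × 0.5% × 112/365 = £1,210.5205
2010-04-23 to 2010-12-31: 253 days at 1.8% → £789,000 × 1.8% × 253/365 = £9,844.1260
Total = £11,054.6466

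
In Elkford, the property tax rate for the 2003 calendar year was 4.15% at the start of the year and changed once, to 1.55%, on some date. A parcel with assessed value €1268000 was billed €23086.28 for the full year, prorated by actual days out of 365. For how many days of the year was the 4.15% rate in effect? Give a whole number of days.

38 days

Let d = days at the first rate; then 365 − d days at the second rate.
€1268000 × [4.15%·d + 1.55%·(365−d)] / 365 = €23086.28
Solving gives d = 38, so the new rate took effect on 8 February 2003.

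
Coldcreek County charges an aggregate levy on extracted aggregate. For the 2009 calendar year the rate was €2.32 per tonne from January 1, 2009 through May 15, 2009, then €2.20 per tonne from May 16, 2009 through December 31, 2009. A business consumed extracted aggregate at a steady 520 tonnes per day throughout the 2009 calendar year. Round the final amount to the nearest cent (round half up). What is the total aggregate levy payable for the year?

€425,984.00

January 1 – May 15, 2009: 135 days × 520 tonnes/day = 70,200 tonnes at €2.32/tonne → €162,864.00
May 16 – December 31, 2009: 230 days × 520 tonnes/day = 119,600 tonnes at €2.20/tonne → €263,120.00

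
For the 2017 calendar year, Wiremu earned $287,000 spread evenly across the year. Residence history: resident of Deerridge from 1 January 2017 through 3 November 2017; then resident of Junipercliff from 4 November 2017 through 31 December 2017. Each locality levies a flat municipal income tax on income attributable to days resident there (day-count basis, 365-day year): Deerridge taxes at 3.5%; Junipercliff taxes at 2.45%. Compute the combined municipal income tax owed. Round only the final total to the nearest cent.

$9,566.14

Deerridge, 1 January – 3 November 2017: 307 days → $287,000 × 3.5% × 307/365 = $8,448.8082
Junipercliff, 4 November – 31 December 2017: 58 days → $287,000 × 2.45% × 58/365 = $1,117.3342
Total = $9,566.1425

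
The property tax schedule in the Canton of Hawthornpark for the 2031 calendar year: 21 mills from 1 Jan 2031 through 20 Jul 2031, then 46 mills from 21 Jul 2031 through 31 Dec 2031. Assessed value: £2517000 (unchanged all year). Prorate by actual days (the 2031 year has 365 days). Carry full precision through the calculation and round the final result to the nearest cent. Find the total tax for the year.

£81130.15

1 Jan – 20 Jul 2031: 201 days at 21 mills → £2517000 × 2.1% × 201/365 = £29107.5534
21 Jul – 31 Dec 2031: 164 days at 46 mills → £2517000 × 4.6% × 164/365 = £52022.5973
Total = £81130.1507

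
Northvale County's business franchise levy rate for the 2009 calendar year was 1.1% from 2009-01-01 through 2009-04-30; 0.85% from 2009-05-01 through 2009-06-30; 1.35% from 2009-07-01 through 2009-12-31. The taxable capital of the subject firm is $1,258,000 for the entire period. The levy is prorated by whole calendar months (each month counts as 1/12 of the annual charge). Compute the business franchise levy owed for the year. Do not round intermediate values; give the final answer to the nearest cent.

2009-01-01 to 2009-04-30: 4 months at 1.1% → $1,258,000 × 1.1% × 4/12 = $4,612.6667
2009-05-01 to 2009-06-30: 2 months at 0.85% → $1,258,000 × 0.85% × 2/12 = $1,782.1667
2009-07-01 to 2009-12-31: 6 months at 1.35% → $1,258,000 × 1.35% × 6/12 = $8,491.5000
Total = $14,886.3333

$14,886.33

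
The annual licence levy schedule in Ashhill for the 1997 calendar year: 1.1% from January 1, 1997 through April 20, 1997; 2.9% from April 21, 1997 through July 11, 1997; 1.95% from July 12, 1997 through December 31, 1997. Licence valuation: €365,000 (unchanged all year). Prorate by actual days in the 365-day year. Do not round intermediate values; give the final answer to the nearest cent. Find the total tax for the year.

€6,961.50

January 1 – April 20, 1997: 110 days at 1.1% → €365,000 × 1.1% × 110/365 = €1,210.0000
April 21 – July 11, 1997: 82 days at 2.9% → €365,000 × 2.9% × 82/365 = €2,378.0000
July 12 – December 31, 1997: 173 days at 1.95% → €365,000 × 1.95% × 173/365 = €3,373.5000
Total = €6,961.5000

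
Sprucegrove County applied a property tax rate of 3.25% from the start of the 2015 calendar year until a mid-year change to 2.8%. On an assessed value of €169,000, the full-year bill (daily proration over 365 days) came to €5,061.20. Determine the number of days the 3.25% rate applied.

Let d = days at the first rate; then 365 − d days at the second rate.
€169,000 × [3.25%·d + 2.8%·(365−d)] / 365 = €5,061.20
Solving gives d = 158, so the new rate took effect on 8 June 2015.

158 days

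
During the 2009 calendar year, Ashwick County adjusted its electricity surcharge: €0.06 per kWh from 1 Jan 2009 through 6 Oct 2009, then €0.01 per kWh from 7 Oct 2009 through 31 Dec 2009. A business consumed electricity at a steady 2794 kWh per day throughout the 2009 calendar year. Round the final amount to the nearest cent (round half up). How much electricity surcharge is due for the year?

1 Jan – 6 Oct 2009: 279 days × 2794 kWh/day = 779,526 kWh at €0.06/kWh → €46,771.56
7 Oct – 31 Dec 2009: 86 days × 2794 kWh/day = 240,284 kWh at €0.01/kWh → €2,402.84

€49,174.40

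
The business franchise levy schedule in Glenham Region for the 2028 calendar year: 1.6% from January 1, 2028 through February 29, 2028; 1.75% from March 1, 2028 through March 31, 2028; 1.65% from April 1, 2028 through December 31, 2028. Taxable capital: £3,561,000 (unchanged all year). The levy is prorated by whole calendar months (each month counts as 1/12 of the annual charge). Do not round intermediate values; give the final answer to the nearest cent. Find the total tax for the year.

January 1 – February 29, 2028: 2 months at 1.6% → £3,561,000 × 1.6% × 2/12 = £9,496.0000
March 1 – March 31, 2028: 1 month at 1.75% → £3,561,000 × 1.75% × 1/12 = £5,193.1250
April 1 – December 31, 2028: 9 months at 1.65% → £3,561,000 × 1.65% × 9/12 = £44,067.3750
Total = £58,756.5000

£58,756.50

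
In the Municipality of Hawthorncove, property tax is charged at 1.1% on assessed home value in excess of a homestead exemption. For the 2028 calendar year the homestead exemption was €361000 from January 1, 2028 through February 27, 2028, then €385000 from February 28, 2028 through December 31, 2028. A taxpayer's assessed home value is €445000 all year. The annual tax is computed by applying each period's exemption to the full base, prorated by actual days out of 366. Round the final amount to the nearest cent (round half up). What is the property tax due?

€701.84

January 1 – February 27, 2028: 58 days, exemption €361000 → (€445000 − €361000) × 1.1% × 58/366 = €146.4262
February 28 – December 31, 2028: 308 days, exemption €385000 → (€445000 − €385000) × 1.1% × 308/366 = €555.4098
Total = €701.8361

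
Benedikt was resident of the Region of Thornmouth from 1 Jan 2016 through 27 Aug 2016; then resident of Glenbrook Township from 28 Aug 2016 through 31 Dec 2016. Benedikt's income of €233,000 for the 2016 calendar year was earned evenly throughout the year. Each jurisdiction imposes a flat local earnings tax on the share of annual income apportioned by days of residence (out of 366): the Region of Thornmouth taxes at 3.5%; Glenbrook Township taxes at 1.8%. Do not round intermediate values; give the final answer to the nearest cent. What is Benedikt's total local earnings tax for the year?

The Region of Thornmouth, 1 Jan – 27 Aug 2016: 240 days → €233,000 × 3.5% × 240/366 = €5,347.5410
Glenbrook Township, 28 Aug – 31 Dec 2016: 126 days → €233,000 × 1.8% × 126/366 = €1,443.8361
Total = €6,791.3770

€6,791.38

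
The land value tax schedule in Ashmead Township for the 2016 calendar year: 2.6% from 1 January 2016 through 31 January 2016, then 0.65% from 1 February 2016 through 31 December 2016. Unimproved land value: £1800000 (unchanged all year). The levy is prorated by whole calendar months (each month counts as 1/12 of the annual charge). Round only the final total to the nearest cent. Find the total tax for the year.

1 January – 31 January 2016: 1 month at 2.6% → £1800000 × 2.6% × 1/12 = £3900.0000
1 February – 31 December 2016: 11 months at 0.65% → £1800000 × 0.65% × 11/12 = £10725.0000
Total = £14625.0000

£14625.00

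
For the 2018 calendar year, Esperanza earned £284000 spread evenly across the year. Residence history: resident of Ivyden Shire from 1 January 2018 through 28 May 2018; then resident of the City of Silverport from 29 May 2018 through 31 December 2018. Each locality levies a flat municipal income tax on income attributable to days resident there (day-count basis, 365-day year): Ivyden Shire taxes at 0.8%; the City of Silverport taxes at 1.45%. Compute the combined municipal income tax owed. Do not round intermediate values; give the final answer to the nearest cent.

Ivyden Shire, 1 January – 28 May 2018: 148 days → £284000 × 0.8% × 148/365 = £921.2493
The City of Silverport, 29 May – 31 December 2018: 217 days → £284000 × 1.45% × 217/365 = £2448.2356
Total = £3369.4849

£3369.48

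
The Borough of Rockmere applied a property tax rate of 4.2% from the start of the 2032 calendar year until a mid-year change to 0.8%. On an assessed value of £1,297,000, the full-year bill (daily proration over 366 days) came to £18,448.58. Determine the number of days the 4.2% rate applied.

67 days

Let d = days at the first rate; then 366 − d days at the second rate.
£1,297,000 × [4.2%·d + 0.8%·(366−d)] / 366 = £18,448.58
Solving gives d = 67, so the new rate took effect on 8 March 2032.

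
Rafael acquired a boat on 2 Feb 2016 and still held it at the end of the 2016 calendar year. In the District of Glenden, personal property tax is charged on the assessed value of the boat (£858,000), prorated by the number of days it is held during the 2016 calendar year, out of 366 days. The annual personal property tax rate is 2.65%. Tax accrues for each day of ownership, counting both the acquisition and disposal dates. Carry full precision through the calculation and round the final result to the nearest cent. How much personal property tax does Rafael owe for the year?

£20,749.07

Days held (2 Feb – 31 Dec 2016): 334 out of 366
Tax = £858,000 × 2.65% × 334/366 = £20,749.0656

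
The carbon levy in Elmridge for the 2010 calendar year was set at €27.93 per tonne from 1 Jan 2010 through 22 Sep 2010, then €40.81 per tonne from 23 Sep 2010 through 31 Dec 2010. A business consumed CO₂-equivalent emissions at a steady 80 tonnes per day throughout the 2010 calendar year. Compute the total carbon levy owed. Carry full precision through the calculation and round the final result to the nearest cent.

1 Jan – 22 Sep 2010: 265 days × 80 tonnes/day = 21,200 tonnes at €27.93/tonne → €592,116.00
23 Sep – 31 Dec 2010: 100 days × 80 tonnes/day = 8,000 tonnes at €40.81/tonne → €326,480.00

€918,596.00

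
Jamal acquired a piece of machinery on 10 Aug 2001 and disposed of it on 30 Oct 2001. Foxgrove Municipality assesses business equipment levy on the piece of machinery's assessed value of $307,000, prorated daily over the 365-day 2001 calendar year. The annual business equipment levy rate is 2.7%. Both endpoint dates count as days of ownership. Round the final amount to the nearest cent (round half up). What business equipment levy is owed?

$1,862.19

Days held (10 Aug – 30 Oct 2001): 82 out of 365
Tax = $307,000 × 2.7% × 82/365 = $1,862.1863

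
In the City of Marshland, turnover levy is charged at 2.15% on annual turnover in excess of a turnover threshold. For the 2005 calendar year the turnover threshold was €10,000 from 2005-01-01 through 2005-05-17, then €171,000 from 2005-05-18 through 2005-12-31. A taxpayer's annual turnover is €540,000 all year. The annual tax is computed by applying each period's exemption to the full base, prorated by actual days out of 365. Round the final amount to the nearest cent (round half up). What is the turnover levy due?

€9,232.75

2005-01-01 to 2005-05-17: 137 days, exemption €10,000 → (€540,000 − €10,000) × 2.15% × 137/365 = €4,277.0274
2005-05-18 to 2005-12-31: 228 days, exemption €171,000 → (€540,000 − €171,000) × 2.15% × 228/365 = €4,955.7205
Total = €9,232.7479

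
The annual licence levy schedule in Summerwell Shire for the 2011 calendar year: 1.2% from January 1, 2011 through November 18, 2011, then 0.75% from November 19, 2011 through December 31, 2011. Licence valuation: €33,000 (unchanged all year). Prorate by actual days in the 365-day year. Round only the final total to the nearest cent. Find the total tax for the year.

€378.51

January 1 – November 18, 2011: 322 days at 1.2% → €33,000 × 1.2% × 322/365 = €349.3479
November 19 – December 31, 2011: 43 days at 0.75% → €33,000 × 0.75% × 43/365 = €29.1575
Total = €378.5055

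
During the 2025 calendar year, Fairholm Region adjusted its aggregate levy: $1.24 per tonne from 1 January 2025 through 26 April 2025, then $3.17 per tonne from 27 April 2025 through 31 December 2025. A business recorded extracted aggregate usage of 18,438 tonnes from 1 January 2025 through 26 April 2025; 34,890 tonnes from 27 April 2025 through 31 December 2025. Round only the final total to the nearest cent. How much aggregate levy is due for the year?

$133,464.42

1 January – 26 April 2025: 18,438 tonnes at $1.24/tonne → $22,863.12
27 April – 31 December 2025: 34,890 tonnes at $3.17/tonne → $110,601.30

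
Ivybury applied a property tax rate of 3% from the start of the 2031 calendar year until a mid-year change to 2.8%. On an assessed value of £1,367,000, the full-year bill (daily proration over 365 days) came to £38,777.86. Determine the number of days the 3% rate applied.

Let d = days at the first rate; then 365 − d days at the second rate.
£1,367,000 × [3%·d + 2.8%·(365−d)] / 365 = £38,777.86
Solving gives d = 67, so the new rate took effect on March 9, 2031.

67 days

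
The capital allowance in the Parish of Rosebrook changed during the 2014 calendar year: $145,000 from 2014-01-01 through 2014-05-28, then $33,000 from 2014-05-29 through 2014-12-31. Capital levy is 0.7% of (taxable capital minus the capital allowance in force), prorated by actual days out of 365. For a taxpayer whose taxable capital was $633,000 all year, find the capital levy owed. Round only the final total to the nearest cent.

$3,882.10

2014-01-01 to 2014-05-28: 148 days, exemption $145,000 → ($633,000 − $145,000) × 0.7% × 148/365 = $1,385.1178
2014-05-29 to 2014-12-31: 217 days, exemption $33,000 → ($633,000 − $33,000) × 0.7% × 217/365 = $2,496.9863
Total = $3,882.1041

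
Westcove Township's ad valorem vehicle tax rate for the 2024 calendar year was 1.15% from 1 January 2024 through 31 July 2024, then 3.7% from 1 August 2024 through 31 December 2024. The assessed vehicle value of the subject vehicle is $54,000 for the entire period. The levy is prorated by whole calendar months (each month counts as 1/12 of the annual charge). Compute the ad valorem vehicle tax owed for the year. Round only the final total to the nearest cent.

$1,194.75

1 January – 31 July 2024: 7 months at 1.15% → $54,000 × 1.15% × 7/12 = $362.2500
1 August – 31 December 2024: 5 months at 3.7% → $54,000 × 3.7% × 5/12 = $832.5000
Total = $1,194.7500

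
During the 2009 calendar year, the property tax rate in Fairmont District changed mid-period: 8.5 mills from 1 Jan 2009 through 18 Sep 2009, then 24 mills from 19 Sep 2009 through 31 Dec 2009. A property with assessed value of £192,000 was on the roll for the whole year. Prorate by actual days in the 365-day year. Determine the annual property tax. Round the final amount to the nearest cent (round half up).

1 Jan – 18 Sep 2009: 261 days at 8.5 mills → £192,000 × 0.85% × 261/365 = £1,166.9918
19 Sep – 31 Dec 2009: 104 days at 24 mills → £192,000 × 2.4% × 104/365 = £1,312.9644
Total = £2,479.9562

£2,479.96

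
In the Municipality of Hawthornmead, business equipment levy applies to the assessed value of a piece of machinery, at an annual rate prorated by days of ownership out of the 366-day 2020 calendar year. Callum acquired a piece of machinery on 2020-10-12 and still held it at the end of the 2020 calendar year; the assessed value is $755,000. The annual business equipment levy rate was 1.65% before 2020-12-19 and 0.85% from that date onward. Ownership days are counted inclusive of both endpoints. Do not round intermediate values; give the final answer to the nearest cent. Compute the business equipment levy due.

2020-10-12 to 2020-12-18: 68 days at 1.65% → $755,000 × 1.65% × 68/366 = $2,314.5082
2020-12-19 to 2020-12-31: 13 days at 0.85% → $755,000 × 0.85% × 13/366 = $227.9440
Total = $2,542.4522

$2,542.45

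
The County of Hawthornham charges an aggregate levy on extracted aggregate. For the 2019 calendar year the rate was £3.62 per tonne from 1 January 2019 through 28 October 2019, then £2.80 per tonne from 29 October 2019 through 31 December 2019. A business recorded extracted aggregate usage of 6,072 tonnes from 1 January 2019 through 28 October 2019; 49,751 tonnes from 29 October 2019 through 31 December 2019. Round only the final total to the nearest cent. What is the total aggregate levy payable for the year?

£161,283.44

1 January – 28 October 2019: 6,072 tonnes at £3.62/tonne → £21,980.64
29 October – 31 December 2019: 49,751 tonnes at £2.80/tonne → £139,302.80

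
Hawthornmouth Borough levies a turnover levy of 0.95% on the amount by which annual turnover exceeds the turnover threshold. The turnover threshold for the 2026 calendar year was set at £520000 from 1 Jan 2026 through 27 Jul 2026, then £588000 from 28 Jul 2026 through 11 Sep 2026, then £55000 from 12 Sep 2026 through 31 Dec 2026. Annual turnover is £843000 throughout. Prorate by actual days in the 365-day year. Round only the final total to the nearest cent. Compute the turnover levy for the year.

£4330.49

1 Jan – 27 Jul 2026: 208 days, exemption £520000 → (£843000 − £520000) × 0.95% × 208/365 = £1748.6247
28 Jul – 11 Sep 2026: 46 days, exemption £588000 → (£843000 − £588000) × 0.95% × 46/365 = £305.3014
12 Sep – 31 Dec 2026: 111 days, exemption £55000 → (£843000 − £55000) × 0.95% × 111/365 = £2276.5644
Total = £4330.4904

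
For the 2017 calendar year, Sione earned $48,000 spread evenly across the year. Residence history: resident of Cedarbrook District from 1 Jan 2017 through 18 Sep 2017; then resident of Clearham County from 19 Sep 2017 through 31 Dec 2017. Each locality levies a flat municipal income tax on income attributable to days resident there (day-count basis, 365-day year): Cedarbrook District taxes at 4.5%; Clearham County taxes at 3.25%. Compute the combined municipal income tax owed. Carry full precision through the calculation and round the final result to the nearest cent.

Cedarbrook District, 1 Jan – 18 Sep 2017: 261 days → $48,000 × 4.5% × 261/365 = $1,544.5479
Clearham County, 19 Sep – 31 Dec 2017: 104 days → $48,000 × 3.25% × 104/365 = $444.4932
Total = $1,989.0411

$1,989.04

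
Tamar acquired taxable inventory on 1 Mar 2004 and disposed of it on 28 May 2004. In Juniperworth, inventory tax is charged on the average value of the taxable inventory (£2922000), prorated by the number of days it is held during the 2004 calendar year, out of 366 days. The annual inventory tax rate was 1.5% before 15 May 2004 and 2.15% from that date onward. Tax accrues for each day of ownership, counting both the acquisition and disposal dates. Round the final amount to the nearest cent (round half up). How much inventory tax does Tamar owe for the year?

£11384.62

1 Mar – 14 May 2004: 75 days at 1.5% → £2922000 × 1.5% × 75/366 = £8981.5574
15 May – 28 May 2004: 14 days at 2.15% → £2922000 × 2.15% × 14/366 = £2403.0656
Total = £11384.6230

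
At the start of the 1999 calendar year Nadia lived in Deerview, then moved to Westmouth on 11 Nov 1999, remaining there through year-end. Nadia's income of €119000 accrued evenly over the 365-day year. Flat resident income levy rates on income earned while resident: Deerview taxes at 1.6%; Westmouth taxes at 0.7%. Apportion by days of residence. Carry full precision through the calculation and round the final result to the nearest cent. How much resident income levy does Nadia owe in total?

Deerview, 1 Jan – 10 Nov 1999: 314 days → €119000 × 1.6% × 314/365 = €1637.9616
Westmouth, 11 Nov – 31 Dec 1999: 51 days → €119000 × 0.7% × 51/365 = €116.3918
Total = €1754.3534

€1754.35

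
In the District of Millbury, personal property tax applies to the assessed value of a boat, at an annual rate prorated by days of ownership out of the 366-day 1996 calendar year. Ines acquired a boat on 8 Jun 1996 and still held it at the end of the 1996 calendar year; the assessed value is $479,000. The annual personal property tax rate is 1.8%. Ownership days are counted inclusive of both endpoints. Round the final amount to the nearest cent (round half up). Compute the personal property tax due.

Days held (8 Jun – 31 Dec 1996): 207 out of 366
Tax = $479,000 × 1.8% × 207/366 = $4,876.3770

$4,876.38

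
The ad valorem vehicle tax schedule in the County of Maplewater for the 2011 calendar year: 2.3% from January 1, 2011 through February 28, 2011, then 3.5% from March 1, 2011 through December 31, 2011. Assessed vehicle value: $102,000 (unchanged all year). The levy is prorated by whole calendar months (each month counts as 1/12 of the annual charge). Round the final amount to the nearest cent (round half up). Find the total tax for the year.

January 1 – February 28, 2011: 2 months at 2.3% → $102,000 × 2.3% × 2/12 = $391.0000
March 1 – December 31, 2011: 10 months at 3.5% → $102,000 × 3.5% × 10/12 = $2,975.0000
Total = $3,366.0000

$3,366.00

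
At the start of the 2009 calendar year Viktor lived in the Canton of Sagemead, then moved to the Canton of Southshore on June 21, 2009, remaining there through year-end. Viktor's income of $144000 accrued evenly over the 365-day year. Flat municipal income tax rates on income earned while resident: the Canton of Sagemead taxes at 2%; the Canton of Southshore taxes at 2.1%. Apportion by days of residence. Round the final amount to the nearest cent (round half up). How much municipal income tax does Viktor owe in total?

The Canton of Sagemead, January 1 – June 20, 2009: 171 days → $144000 × 2% × 171/365 = $1349.2603
The Canton of Southshore, June 21 – December 31, 2009: 194 days → $144000 × 2.1% × 194/365 = $1607.2767
Total = $2956.5370

$2956.54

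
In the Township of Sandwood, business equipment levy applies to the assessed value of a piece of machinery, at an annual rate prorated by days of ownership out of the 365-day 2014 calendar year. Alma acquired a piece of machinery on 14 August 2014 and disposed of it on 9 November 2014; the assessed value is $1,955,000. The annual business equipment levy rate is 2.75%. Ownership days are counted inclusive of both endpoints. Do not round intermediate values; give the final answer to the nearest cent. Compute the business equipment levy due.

$12,961.92

Days held (14 August – 9 November 2014): 88 out of 365
Tax = $1,955,000 × 2.75% × 88/365 = $12,961.9178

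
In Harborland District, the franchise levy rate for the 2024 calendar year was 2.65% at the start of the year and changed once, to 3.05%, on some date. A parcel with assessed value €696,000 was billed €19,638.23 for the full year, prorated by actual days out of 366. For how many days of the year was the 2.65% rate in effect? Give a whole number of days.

Let d = days at the first rate; then 366 − d days at the second rate.
€696,000 × [2.65%·d + 3.05%·(366−d)] / 366 = €19,638.23
Solving gives d = 209, so the new rate took effect on 28 July 2024.

209 days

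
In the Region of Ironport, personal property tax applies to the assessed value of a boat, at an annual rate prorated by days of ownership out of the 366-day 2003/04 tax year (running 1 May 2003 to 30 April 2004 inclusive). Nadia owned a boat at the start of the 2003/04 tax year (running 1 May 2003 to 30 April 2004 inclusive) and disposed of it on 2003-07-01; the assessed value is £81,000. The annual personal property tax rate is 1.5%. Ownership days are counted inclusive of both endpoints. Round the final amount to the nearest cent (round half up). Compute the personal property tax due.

Days held (2003-05-01 to 2003-07-01): 62 out of 366
Tax = £81,000 × 1.5% × 62/366 = £205.8197

£205.82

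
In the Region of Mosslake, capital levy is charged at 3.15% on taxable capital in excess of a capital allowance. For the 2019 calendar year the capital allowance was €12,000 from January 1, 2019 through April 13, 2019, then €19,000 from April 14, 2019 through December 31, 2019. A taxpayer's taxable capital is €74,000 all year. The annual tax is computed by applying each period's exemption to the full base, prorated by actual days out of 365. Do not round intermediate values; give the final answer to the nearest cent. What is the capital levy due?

€1,794.72

January 1 – April 13, 2019: 103 days, exemption €12,000 → (€74,000 − €12,000) × 3.15% × 103/365 = €551.1205
April 14 – December 31, 2019: 262 days, exemption €19,000 → (€74,000 − €19,000) × 3.15% × 262/365 = €1,243.6027
Total = €1,794.7233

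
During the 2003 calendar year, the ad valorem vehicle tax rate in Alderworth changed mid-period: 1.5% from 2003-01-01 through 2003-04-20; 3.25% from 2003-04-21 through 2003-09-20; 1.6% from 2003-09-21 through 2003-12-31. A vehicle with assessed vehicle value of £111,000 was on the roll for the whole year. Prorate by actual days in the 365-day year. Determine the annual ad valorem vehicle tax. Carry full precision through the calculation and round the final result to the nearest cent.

2003-01-01 to 2003-04-20: 110 days at 1.5% → £111,000 × 1.5% × 110/365 = £501.7808
2003-04-21 to 2003-09-20: 153 days at 3.25% → £111,000 × 3.25% × 153/365 = £1,512.1849
2003-09-21 to 2003-12-31: 102 days at 1.6% → £111,000 × 1.6% × 102/365 = £496.3068
Total = £2,510.2726

£2,510.27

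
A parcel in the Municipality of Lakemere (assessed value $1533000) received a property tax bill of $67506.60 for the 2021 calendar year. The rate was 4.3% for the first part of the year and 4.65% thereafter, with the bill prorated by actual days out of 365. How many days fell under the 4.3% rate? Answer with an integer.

257 days

Let d = days at the first rate; then 365 − d days at the second rate.
$1533000 × [4.3%·d + 4.65%·(365−d)] / 365 = $67506.60
Solving gives d = 257, so the new rate took effect on September 15, 2021.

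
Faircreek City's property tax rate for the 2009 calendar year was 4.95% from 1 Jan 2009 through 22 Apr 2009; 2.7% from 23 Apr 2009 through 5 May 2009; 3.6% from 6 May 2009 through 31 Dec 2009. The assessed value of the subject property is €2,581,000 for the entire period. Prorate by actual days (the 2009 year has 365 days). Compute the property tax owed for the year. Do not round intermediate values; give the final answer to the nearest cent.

1 Jan – 22 Apr 2009: 112 days at 4.95% → €2,581,000 × 4.95% × 112/365 = €39,202.9151
23 Apr – 5 May 2009: 13 days at 2.7% → €2,581,000 × 2.7% × 13/365 = €2,482.0027
6 May – 31 Dec 2009: 240 days at 3.6% → €2,581,000 × 3.6% × 240/365 = €61,095.4521
Total = €102,780.3699

€102,780.37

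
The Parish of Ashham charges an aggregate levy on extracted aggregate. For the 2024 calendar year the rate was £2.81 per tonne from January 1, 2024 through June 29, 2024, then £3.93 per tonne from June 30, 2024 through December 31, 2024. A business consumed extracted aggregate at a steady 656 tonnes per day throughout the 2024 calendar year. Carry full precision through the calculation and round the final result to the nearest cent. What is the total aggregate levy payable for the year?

£810592.96

January 1 – June 29, 2024: 181 days × 656 tonnes/day = 118,736 tonnes at £2.81/tonne → £333648.16
June 30 – December 31, 2024: 185 days × 656 tonnes/day = 121,360 tonnes at £3.93/tonne → £476944.80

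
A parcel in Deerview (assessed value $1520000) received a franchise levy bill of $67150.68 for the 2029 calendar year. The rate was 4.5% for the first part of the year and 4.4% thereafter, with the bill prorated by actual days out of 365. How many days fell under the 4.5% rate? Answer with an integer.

Let d = days at the first rate; then 365 − d days at the second rate.
$1520000 × [4.5%·d + 4.4%·(365−d)] / 365 = $67150.68
Solving gives d = 65, so the new rate took effect on 7 Mar 2029.

65 days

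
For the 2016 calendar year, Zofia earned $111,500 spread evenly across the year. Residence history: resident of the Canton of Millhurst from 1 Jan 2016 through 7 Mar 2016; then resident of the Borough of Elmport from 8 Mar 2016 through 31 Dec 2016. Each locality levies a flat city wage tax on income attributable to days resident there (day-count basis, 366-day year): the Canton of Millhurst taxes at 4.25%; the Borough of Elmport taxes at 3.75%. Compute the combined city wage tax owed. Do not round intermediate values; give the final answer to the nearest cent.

$4,283.31

The Canton of Millhurst, 1 Jan – 7 Mar 2016: 67 days → $111,500 × 4.25% × 67/366 = $867.4761
The Borough of Elmport, 8 Mar – 31 Dec 2016: 299 days → $111,500 × 3.75% × 299/366 = $3,415.8299
Total = $4,283.3060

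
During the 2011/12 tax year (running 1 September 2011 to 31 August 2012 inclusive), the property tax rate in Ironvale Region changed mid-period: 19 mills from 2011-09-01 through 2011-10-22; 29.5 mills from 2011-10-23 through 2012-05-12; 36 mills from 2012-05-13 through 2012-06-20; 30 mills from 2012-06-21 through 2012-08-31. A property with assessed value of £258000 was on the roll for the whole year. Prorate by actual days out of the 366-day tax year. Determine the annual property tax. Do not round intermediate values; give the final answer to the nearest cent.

2011-09-01 to 2011-10-22: 52 days at 19 mills → £258000 × 1.9% × 52/366 = £696.4590
2011-10-23 to 2012-05-12: 203 days at 29.5 mills → £258000 × 2.95% × 203/366 = £4221.4016
2012-05-13 to 2012-06-20: 39 days at 36 mills → £258000 × 3.6% × 39/366 = £989.7049
2012-06-21 to 2012-08-31: 72 days at 30 mills → £258000 × 3% × 72/366 = £1522.6230
Total = £7430.1885

£7430.19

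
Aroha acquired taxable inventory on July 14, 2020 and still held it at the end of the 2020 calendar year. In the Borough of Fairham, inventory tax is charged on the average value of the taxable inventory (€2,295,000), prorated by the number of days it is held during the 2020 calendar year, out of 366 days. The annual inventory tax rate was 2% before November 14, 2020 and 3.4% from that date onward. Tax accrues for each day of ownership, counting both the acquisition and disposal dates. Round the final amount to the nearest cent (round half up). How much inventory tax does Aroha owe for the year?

€25,658.85

July 14 – November 13, 2020: 123 days at 2% → €2,295,000 × 2% × 123/366 = €15,425.4098
November 14 – December 31, 2020: 48 days at 3.4% → €2,295,000 × 3.4% × 48/366 = €10,233.4426
Total = €25,658.8525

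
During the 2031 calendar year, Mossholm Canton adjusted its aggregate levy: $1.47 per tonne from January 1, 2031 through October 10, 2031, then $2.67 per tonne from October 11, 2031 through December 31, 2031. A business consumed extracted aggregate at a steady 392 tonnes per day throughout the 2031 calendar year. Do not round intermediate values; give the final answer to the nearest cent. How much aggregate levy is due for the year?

$248,900.40

January 1 – October 10, 2031: 283 days × 392 tonnes/day = 110,936 tonnes at $1.47/tonne → $163,075.92
October 11 – December 31, 2031: 82 days × 392 tonnes/day = 32,144 tonnes at $2.67/tonne → $85,824.48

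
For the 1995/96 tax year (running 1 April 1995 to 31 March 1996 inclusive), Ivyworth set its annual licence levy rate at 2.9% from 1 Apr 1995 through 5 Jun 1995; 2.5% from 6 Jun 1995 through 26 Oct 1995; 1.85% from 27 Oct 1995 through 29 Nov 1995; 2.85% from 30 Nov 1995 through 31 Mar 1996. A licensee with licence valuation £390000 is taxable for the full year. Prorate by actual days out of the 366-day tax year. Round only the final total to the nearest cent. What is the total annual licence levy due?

£10254.55

1 Apr – 5 Jun 1995: 66 days at 2.9% → £390000 × 2.9% × 66/366 = £2039.5082
6 Jun – 26 Oct 1995: 143 days at 2.5% → £390000 × 2.5% × 143/366 = £3809.4262
27 Oct – 29 Nov 1995: 34 days at 1.85% → £390000 × 1.85% × 34/366 = £670.2459
30 Nov 1995 – 31 Mar 1996: 123 days at 2.85% → £390000 × 2.85% × 123/366 = £3735.3689
Total = £10254.5492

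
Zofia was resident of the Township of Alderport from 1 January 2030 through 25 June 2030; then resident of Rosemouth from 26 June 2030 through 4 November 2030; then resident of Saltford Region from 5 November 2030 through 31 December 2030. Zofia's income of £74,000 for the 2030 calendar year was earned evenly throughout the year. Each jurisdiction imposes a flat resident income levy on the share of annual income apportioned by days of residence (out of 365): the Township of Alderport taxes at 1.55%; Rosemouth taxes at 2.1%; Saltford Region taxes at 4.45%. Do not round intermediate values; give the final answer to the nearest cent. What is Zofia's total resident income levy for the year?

The Township of Alderport, 1 January – 25 June 2030: 176 days → £74,000 × 1.55% × 176/365 = £553.0740
Rosemouth, 26 June – 4 November 2030: 132 days → £74,000 × 2.1% × 132/365 = £561.9945
Saltford Region, 5 November – 31 December 2030: 57 days → £74,000 × 4.45% × 57/365 = £514.2493
Total = £1,629.3178

£1,629.32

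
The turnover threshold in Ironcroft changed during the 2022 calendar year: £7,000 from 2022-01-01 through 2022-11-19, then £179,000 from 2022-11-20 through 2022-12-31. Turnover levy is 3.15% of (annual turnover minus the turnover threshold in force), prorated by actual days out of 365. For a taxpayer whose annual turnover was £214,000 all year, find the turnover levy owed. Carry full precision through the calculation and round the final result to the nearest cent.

2022-01-01 to 2022-11-19: 323 days, exemption £7,000 → (£214,000 − £7,000) × 3.15% × 323/365 = £5,770.1959
2022-11-20 to 2022-12-31: 42 days, exemption £179,000 → (£214,000 − £179,000) × 3.15% × 42/365 = £126.8630
Total = £5,897.0589

£5,897.06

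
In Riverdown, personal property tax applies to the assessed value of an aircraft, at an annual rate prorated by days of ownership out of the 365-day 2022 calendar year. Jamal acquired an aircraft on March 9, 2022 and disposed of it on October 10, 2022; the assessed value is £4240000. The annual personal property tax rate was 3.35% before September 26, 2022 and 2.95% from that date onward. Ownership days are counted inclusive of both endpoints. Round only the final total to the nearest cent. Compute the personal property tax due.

£83359.56

March 9 – September 25, 2022: 201 days at 3.35% → £4240000 × 3.35% × 201/365 = £78219.2877
September 26 – October 10, 2022: 15 days at 2.95% → £4240000 × 2.95% × 15/365 = £5140.2740
Total = £83359.5616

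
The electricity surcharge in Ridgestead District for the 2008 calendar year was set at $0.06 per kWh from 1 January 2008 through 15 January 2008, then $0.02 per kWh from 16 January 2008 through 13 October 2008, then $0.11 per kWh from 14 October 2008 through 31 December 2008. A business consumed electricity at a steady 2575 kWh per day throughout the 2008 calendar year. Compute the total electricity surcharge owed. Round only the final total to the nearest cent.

1 January – 15 January 2008: 15 days × 2575 kWh/day = 38,625 kWh at $0.06/kWh → $2,317.50
16 January – 13 October 2008: 272 days × 2575 kWh/day = 700,400 kWh at $0.02/kWh → $14,008.00
14 October – 31 December 2008: 79 days × 2575 kWh/day = 203,425 kWh at $0.11/kWh → $22,376.75

$38,702.25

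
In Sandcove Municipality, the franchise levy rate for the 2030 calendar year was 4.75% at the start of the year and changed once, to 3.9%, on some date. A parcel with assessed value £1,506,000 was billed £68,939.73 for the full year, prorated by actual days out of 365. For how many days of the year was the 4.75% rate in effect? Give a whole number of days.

Let d = days at the first rate; then 365 − d days at the second rate.
£1,506,000 × [4.75%·d + 3.9%·(365−d)] / 365 = £68,939.73
Solving gives d = 291, so the new rate took effect on 19 Oct 2030.

291 days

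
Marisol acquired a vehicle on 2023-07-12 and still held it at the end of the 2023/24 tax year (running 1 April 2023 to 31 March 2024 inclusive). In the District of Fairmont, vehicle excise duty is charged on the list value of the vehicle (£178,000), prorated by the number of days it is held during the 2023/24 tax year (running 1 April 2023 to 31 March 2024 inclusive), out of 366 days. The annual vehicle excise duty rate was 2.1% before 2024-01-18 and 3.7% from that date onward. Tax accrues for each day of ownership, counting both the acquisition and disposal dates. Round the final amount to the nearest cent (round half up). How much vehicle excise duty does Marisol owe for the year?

£3,272.09

2023-07-12 to 2024-01-17: 190 days at 2.1% → £178,000 × 2.1% × 190/366 = £1,940.4918
2024-01-18 to 2024-03-31: 74 days at 3.7% → £178,000 × 3.7% × 74/366 = £1,331.5956
Total = £3,272.0874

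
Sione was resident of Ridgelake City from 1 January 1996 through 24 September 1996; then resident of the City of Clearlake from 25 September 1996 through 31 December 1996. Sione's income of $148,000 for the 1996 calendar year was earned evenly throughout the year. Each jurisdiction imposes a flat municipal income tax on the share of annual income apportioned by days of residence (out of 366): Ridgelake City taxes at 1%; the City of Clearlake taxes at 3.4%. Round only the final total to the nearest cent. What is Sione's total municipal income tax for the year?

Ridgelake City, 1 January – 24 September 1996: 268 days → $148,000 × 1% × 268/366 = $1,083.7158
The City of Clearlake, 25 September – 31 December 1996: 98 days → $148,000 × 3.4% × 98/366 = $1,347.3661
Total = $2,431.0820

$2,431.08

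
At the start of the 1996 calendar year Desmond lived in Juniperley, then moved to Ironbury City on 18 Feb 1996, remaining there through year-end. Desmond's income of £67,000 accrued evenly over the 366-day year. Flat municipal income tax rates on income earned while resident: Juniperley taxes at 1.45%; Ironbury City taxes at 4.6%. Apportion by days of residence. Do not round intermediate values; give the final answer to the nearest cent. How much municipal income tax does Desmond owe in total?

£2,805.21

Juniperley, 1 Jan – 17 Feb 1996: 48 days → £67,000 × 1.45% × 48/366 = £127.4098
Ironbury City, 18 Feb – 31 Dec 1996: 318 days → £67,000 × 4.6% × 318/366 = £2,677.8033
Total = £2,805.2131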